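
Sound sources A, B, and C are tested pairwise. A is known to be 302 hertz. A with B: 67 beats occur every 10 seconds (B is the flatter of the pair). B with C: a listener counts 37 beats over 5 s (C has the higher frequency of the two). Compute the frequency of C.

302.7 Hz

A–B: Beat frequency = 67/10 = 6.7 Hz.
B is below A, so f_B = 302 − 6.7 = 295.3 Hz.
B–C: Beat frequency = 37/5 = 7.4 Hz.
C is above B, so f_C = 295.3 + 7.4 = 302.7 Hz.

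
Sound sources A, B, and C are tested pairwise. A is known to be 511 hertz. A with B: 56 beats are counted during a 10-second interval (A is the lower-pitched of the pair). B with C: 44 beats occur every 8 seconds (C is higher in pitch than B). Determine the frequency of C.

A–B: Beat frequency = 56/10 = 5.6 Hz.
B is above A, so f_B = 511 + 5.6 = 516.6 Hz.
B–C: Beat frequency = 44/8 = 5.5 Hz.
C is above B, so f_C = 516.6 + 5.5 = 522.1 Hz.

522.1 Hz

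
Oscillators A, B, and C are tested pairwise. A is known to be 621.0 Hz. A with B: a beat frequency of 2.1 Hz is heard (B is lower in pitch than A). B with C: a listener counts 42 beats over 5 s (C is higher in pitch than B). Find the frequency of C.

627.3 Hz

B is below A, so f_B = 621.0 − 2.1 = 618.9 Hz.
B–C: Beat frequency = 42/5 = 8.4 Hz.
C is above B, so f_C = 618.9 + 8.4 = 627.3 Hz.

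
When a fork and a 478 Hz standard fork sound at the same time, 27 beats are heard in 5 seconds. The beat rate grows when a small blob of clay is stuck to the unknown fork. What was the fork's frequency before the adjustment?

Beat frequency = 27/5 = 5.4 Hz.
|f − 478| = 5.4, so the fork was at either 472.6 Hz or 483.4 Hz.
Adding mass to a fork lowers its frequency; the adjustment lowers the fork's frequency.
The beat rate rose, so the adjustment moved the fork further from 478 Hz — it was already below the reference.

472.6 Hz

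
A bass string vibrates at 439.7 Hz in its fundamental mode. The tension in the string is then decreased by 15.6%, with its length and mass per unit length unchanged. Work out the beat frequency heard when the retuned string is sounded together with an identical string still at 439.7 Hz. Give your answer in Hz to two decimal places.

35.75 Hz

For a string, f ∝ √T, so the new frequency is 439.7·√0.844 = 403.9501 Hz.
f_beat = |403.9501 − 439.7| = 35.75 Hz.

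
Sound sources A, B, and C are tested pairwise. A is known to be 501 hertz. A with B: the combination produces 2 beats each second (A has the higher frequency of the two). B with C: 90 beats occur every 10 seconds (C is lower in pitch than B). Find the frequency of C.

490 Hz

B is below A, so f_B = 501 − 2 = 499 Hz.
B–C: Beat frequency = 90/10 = 9 Hz.
C is below B, so f_C = 499 − 9 = 490 Hz.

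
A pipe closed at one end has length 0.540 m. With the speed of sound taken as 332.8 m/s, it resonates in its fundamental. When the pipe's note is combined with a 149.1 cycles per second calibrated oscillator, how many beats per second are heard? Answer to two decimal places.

Closed pipe (odd harmonics): f_n = n·v/(4L) = 1·332.8/(4·0.540) = 154.0741 Hz.
f_beat = |154.0741 − 149.1| = 4.97 Hz.

4.97 Hz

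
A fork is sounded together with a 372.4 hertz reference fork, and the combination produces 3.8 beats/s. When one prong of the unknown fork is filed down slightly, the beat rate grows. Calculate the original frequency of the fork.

|f − 372.4| = 3.8, so the fork was at either 368.6 Hz or 376.2 Hz.
Filing a prong removes mass and raises the fork's frequency; the adjustment raises the fork's frequency.
The beat rate rose, so the adjustment moved the fork further from 372.4 Hz — it was already above the reference.

376.2 Hz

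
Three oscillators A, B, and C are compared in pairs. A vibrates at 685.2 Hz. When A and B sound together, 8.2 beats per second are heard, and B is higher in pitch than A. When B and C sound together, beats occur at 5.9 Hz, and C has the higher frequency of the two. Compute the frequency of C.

B is above A, so f_B = 685.2 + 8.2 = 693.4 Hz.
C is above B, so f_C = 693.4 + 5.9 = 699.3 Hz.

699.3 Hz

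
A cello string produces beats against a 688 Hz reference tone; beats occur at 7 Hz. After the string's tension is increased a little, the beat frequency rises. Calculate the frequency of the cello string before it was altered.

695 Hz

|f − 688| = 7, so the cello string was at either 681 Hz or 695 Hz.
Higher tension means higher frequency; the adjustment raises the cello string's frequency.
The beat rate rose, so the adjustment moved the cello string further from 688 Hz — it was already above the reference.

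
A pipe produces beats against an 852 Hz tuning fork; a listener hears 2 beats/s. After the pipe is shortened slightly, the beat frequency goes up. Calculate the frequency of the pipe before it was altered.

854 Hz

|f − 852| = 2, so the pipe was at either 850 Hz or 854 Hz.
A shorter pipe has a higher fundamental; the adjustment raises the pipe's frequency.
The beat rate rose, so the adjustment moved the pipe further from 852 Hz — it was already above the reference.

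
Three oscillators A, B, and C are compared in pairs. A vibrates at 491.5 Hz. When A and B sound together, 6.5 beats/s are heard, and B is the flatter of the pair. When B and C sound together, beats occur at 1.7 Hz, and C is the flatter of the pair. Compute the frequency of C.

483.3 Hz

B is below A, so f_B = 491.5 − 6.5 = 485 Hz.
C is below B, so f_C = 485 − 1.7 = 483.3 Hz.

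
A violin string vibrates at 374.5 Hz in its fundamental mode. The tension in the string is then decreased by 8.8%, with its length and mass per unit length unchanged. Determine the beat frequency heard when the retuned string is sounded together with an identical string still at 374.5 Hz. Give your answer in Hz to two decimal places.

16.86 Hz

For a string, f ∝ √T, so the new frequency is 374.5·√0.912 = 357.6426 Hz.
f_beat = |357.6426 − 374.5| = 16.86 Hz.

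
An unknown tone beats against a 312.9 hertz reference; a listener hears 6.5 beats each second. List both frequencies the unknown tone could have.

306.4 Hz or 319.4 Hz

|f − 312.9| = 6.5, so f = 312.9 ± 6.5.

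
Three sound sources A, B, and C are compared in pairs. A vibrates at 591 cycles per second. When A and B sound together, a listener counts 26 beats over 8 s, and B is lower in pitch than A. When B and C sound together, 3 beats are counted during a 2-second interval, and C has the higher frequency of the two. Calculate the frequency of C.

589.25 Hz

A–B: Beat frequency = 26/8 = 3.25 Hz.
B is below A, so f_B = 591 − 3.25 = 587.75 Hz.
B–C: Beat frequency = 3/2 = 1.5 Hz.
C is above B, so f_C = 587.75 + 1.5 = 589.25 Hz.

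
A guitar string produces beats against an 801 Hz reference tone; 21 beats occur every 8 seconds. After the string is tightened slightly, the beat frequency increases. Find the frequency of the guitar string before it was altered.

Beat frequency = 21/8 = 2.625 Hz.
|f − 801| = 2.625, so the guitar string was at either 798.375 Hz or 803.625 Hz.
Increasing tension raises a string's frequency; the adjustment raises the guitar string's frequency.
The beat rate rose, so the adjustment moved the guitar string further from 801 Hz — it was already above the reference.

803.625 Hz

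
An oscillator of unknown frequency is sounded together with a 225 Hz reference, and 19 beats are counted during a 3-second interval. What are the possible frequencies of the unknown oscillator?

218.6667 Hz or 231.3333 Hz

Beat frequency = 19/3 = 6.3333 Hz.
|f − 225| = 6.3333, so f = 225 ± 6.3333.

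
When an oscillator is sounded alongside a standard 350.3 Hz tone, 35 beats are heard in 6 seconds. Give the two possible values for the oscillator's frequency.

Beat frequency = 35/6 = 5.8333 Hz.
|f − 350.3| = 5.8333, so f = 350.3 ± 5.8333.

344.4667 Hz or 356.1333 Hz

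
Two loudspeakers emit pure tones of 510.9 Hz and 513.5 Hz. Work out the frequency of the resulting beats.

f_beat = |f₁ − f₂|.
|510.9 − 513.5| = 2.6 Hz.

2.6 Hz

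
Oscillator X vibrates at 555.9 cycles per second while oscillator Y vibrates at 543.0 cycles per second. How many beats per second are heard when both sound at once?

12.9 Hz

The beat frequency equals the magnitude of the frequency difference.
|555.9 − 543.0| = 12.9 Hz.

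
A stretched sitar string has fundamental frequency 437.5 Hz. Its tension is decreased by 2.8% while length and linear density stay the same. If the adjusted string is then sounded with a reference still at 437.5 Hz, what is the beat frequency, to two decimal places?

For a string, f ∝ √T, so the new frequency is 437.5·√0.972 = 431.3315 Hz.
f_beat = |431.3315 − 437.5| = 6.17 Hz.

6.17 Hz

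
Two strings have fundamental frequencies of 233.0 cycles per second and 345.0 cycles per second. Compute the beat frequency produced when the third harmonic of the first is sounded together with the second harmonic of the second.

9.0 Hz

Third harmonic of the first: 3·233.0 = 699.0 Hz.
Second harmonic of the second: 2·345.0 = 690.0 Hz.
f_beat = |699.0 − 690.0| = 9.0 Hz.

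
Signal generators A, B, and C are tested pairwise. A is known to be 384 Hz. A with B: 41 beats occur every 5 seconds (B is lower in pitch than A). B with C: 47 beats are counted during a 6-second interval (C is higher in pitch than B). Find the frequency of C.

A–B: Beat frequency = 41/5 = 8.2 Hz.
B is below A, so f_B = 384 − 8.2 = 375.8 Hz.
B–C: Beat frequency = 47/6 = 7.8333 Hz.
C is above B, so f_C = 375.8 + 7.8333 = 383.6333 Hz.

383.6333 Hz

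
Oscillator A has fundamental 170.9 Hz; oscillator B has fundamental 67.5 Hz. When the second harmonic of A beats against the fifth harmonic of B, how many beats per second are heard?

4.3 Hz

Second harmonic of the first: 2·170.9 = 341.8 Hz.
Fifth harmonic of the second: 5·67.5 = 337.5 Hz.
f_beat = |341.8 − 337.5| = 4.3 Hz.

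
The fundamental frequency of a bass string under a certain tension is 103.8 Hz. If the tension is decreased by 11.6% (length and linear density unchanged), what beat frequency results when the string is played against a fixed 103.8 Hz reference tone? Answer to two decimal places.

6.21 Hz

For a string, f ∝ √T, so the new frequency is 103.8·√0.884 = 97.5941 Hz.
f_beat = |97.5941 − 103.8| = 6.21 Hz.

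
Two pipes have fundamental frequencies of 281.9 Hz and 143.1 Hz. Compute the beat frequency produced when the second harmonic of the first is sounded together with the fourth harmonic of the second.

8.6 Hz

Second harmonic of the first: 2·281.9 = 563.8 Hz.
Fourth harmonic of the second: 4·143.1 = 572.4 Hz.
f_beat = |563.8 − 572.4| = 8.6 Hz.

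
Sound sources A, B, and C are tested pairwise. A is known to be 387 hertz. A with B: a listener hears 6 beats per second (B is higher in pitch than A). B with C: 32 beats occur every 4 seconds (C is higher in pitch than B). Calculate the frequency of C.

401 Hz

B is above A, so f_B = 387 + 6 = 393 Hz.
B–C: Beat frequency = 32/4 = 8 Hz.
C is above B, so f_C = 393 + 8 = 401 Hz.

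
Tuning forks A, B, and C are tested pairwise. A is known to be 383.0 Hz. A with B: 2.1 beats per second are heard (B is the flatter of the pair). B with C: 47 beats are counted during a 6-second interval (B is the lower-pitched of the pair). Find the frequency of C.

388.7333 Hz

B is below A, so f_B = 383.0 − 2.1 = 380.9 Hz.
B–C: Beat frequency = 47/6 = 7.8333 Hz.
C is above B, so f_C = 380.9 + 7.8333 = 388.7333 Hz.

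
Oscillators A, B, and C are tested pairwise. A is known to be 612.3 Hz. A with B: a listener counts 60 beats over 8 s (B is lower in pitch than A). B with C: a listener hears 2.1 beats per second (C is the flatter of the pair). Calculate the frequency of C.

602.7 Hz

A–B: Beat frequency = 60/8 = 7.5 Hz.
B is below A, so f_B = 612.3 − 7.5 = 604.8 Hz.
C is below B, so f_C = 604.8 − 2.1 = 602.7 Hz.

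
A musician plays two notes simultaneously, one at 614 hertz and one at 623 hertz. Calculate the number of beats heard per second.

The beat frequency equals the magnitude of the frequency difference.
|614 − 623| = 9 Hz.

9 Hz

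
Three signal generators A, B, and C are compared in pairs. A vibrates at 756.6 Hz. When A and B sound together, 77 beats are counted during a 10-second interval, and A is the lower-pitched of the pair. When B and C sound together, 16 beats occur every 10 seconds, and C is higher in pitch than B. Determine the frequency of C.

A–B: Beat frequency = 77/10 = 7.7 Hz.
B is above A, so f_B = 756.6 + 7.7 = 764.3 Hz.
B–C: Beat frequency = 16/10 = 1.6 Hz.
C is above B, so f_C = 764.3 + 1.6 = 765.9 Hz.

765.9 Hz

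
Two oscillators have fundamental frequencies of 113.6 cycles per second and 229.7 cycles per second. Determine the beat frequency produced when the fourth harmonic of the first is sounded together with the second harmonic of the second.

5.0 Hz

Fourth harmonic of the first: 4·113.6 = 454.4 Hz.
Second harmonic of the second: 2·229.7 = 459.4 Hz.
f_beat = |454.4 − 459.4| = 5.0 Hz.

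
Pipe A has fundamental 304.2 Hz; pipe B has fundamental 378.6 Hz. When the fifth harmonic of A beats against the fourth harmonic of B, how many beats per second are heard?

Fifth harmonic of the first: 5·304.2 = 1521.0 Hz.
Fourth harmonic of the second: 4·378.6 = 1514.4 Hz.
f_beat = |1521.0 − 1514.4| = 6.6 Hz.

6.6 Hz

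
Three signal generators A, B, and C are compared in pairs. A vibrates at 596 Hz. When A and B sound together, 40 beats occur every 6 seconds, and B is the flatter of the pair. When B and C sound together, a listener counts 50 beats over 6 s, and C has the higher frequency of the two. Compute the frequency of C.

597.6667 Hz

A–B: Beat frequency = 40/6 = 6.6667 Hz.
B is below A, so f_B = 596 − 6.6667 = 589.3333 Hz.
B–C: Beat frequency = 50/6 = 8.3333 Hz.
C is above B, so f_C = 589.3333 + 8.3333 = 597.6667 Hz.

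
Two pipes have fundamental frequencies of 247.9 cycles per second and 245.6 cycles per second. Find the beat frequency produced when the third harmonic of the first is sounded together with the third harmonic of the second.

6.9 Hz

Third harmonic of the first: 3·247.9 = 743.7 Hz.
Third harmonic of the second: 3·245.6 = 736.8 Hz.
f_beat = |743.7 − 736.8| = 6.9 Hz.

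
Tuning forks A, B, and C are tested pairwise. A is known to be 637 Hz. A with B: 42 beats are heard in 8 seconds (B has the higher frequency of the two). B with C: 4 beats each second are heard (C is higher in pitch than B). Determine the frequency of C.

646.25 Hz

A–B: Beat frequency = 42/8 = 5.25 Hz.
B is above A, so f_B = 637 + 5.25 = 642.25 Hz.
C is above B, so f_C = 642.25 + 4 = 646.25 Hz.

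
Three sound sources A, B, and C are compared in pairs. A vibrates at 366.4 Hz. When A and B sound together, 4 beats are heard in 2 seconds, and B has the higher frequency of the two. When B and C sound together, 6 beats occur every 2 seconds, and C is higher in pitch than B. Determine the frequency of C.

A–B: Beat frequency = 4/2 = 2 Hz.
B is above A, so f_B = 366.4 + 2 = 368.4 Hz.
B–C: Beat frequency = 6/2 = 3 Hz.
C is above B, so f_C = 368.4 + 3 = 371.4 Hz.

371.4 Hz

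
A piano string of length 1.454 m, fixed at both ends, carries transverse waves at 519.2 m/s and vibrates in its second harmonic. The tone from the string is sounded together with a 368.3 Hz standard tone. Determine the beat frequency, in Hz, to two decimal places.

For a string fixed at both ends, f_n = n·v/(2L) = 2·519.2/(2·1.454) = 357.0839 Hz.
f_beat = |357.0839 − 368.3| = 11.22 Hz.

11.22 Hz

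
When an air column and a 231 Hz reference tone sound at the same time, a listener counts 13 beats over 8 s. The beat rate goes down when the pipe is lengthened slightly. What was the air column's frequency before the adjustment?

Beat frequency = 13/8 = 1.625 Hz.
|f − 231| = 1.625, so the air column was at either 229.375 Hz or 232.625 Hz.
A longer pipe has a lower fundamental; the adjustment lowers the air column's frequency.
The beat rate fell, so the adjustment moved the air column toward 231 Hz — it must have started above the reference.

232.625 Hz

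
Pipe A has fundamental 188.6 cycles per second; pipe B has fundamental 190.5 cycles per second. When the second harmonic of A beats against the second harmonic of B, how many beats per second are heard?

Second harmonic of the first: 2·188.6 = 377.2 Hz.
Second harmonic of the second: 2·190.5 = 381.0 Hz.
f_beat = |377.2 − 381.0| = 3.8 Hz.

3.8 Hz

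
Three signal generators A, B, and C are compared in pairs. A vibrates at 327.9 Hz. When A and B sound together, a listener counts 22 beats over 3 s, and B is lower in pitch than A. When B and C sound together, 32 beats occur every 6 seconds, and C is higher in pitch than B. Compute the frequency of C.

325.9 Hz

A–B: Beat frequency = 22/3 = 7.3333 Hz.
B is below A, so f_B = 327.9 − 7.3333 = 320.5667 Hz.
B–C: Beat frequency = 32/6 = 5.3333 Hz.
C is above B, so f_C = 320.5667 + 5.3333 = 325.9 Hz.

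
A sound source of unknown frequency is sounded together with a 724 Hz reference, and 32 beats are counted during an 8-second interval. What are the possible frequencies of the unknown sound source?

Beat frequency = 32/8 = 4 Hz.
|f − 724| = 4, so f = 724 ± 4.

720 Hz or 728 Hz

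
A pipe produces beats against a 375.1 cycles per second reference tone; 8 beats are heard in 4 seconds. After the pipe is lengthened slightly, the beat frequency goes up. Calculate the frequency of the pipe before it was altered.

373.1 Hz

Beat frequency = 8/4 = 2 Hz.
|f − 375.1| = 2, so the pipe was at either 373.1 Hz or 377.1 Hz.
A longer pipe has a lower fundamental; the adjustment lowers the pipe's frequency.
The beat rate rose, so the adjustment moved the pipe further from 375.1 Hz — it was already below the reference.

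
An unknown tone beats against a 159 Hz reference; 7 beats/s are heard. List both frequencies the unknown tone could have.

|f − 159| = 7, so f = 159 ± 7.

152 Hz or 166 Hz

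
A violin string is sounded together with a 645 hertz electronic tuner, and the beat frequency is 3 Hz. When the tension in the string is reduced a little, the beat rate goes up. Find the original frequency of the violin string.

642 Hz

|f − 645| = 3, so the violin string was at either 642 Hz or 648 Hz.
Lower tension means lower frequency; the adjustment lowers the violin string's frequency.
The beat rate rose, so the adjustment moved the violin string further from 645 Hz — it was already below the reference.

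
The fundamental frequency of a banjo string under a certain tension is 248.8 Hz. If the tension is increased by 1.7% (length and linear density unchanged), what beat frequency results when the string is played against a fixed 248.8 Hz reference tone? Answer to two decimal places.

For a string, f ∝ √T, so the new frequency is 248.8·√1.017 = 250.9059 Hz.
f_beat = |250.9059 − 248.8| = 2.11 Hz.

2.11 Hz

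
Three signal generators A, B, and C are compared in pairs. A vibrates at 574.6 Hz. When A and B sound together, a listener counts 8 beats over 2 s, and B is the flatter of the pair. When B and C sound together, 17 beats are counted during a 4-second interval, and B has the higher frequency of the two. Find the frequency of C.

566.35 Hz

A–B: Beat frequency = 8/2 = 4 Hz.
B is below A, so f_B = 574.6 − 4 = 570.6 Hz.
B–C: Beat frequency = 17/4 = 4.25 Hz.
C is below B, so f_C = 570.6 − 4.25 = 566.35 Hz.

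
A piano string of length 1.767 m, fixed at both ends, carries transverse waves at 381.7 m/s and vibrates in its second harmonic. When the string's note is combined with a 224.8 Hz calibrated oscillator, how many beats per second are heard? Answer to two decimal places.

8.78 Hz

For a string fixed at both ends, f_n = n·v/(2L) = 2·381.7/(2·1.767) = 216.0158 Hz.
f_beat = |216.0158 − 224.8| = 8.78 Hz.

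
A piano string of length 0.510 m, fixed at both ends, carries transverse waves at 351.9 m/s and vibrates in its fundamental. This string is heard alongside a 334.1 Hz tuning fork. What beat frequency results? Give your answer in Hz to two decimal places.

10.90 Hz

For a string fixed at both ends, f_n = n·v/(2L) = 1·351.9/(2·0.510) = 345.0000 Hz.
f_beat = |345.0000 − 334.1| = 10.90 Hz.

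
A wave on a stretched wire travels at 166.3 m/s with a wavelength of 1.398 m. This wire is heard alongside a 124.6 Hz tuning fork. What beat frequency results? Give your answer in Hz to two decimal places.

Source frequency f = v/λ = 166.3/1.398 = 118.9557 Hz.
f_beat = |118.9557 − 124.6| = 5.64 Hz.

5.64 Hz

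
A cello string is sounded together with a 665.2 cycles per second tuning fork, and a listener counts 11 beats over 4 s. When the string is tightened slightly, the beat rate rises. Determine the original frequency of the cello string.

667.95 Hz

Beat frequency = 11/4 = 2.75 Hz.
|f − 665.2| = 2.75, so the cello string was at either 662.45 Hz or 667.95 Hz.
Increasing tension raises a string's frequency; the adjustment raises the cello string's frequency.
The beat rate rose, so the adjustment moved the cello string further from 665.2 Hz — it was already above the reference.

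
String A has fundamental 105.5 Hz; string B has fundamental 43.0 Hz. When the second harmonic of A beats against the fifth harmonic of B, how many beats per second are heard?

Second harmonic of the first: 2·105.5 = 211.0 Hz.
Fifth harmonic of the second: 5·43.0 = 215.0 Hz.
f_beat = |211.0 − 215.0| = 4.0 Hz.

4.0 Hz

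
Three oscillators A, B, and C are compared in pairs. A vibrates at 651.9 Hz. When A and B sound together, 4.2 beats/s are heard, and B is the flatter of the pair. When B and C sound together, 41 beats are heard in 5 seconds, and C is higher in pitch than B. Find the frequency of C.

655.9 Hz

B is below A, so f_B = 651.9 − 4.2 = 647.7 Hz.
B–C: Beat frequency = 41/5 = 8.2 Hz.
C is above B, so f_C = 647.7 + 8.2 = 655.9 Hz.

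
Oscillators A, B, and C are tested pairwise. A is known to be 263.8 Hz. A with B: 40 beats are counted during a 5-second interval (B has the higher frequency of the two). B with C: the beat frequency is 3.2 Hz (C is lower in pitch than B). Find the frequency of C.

A–B: Beat frequency = 40/5 = 8 Hz.
B is above A, so f_B = 263.8 + 8 = 271.8 Hz.
C is below B, so f_C = 271.8 − 3.2 = 268.6 Hz.

268.6 Hz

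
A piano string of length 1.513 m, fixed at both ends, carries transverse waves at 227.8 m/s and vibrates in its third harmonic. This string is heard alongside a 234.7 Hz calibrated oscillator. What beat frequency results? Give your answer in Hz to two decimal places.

For a string fixed at both ends, f_n = n·v/(2L) = 3·227.8/(2·1.513) = 225.8427 Hz.
f_beat = |225.8427 − 234.7| = 8.86 Hz.

8.86 Hz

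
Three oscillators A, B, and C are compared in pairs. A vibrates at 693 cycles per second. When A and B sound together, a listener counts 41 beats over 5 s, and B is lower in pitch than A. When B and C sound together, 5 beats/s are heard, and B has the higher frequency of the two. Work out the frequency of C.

679.8 Hz

A–B: Beat frequency = 41/5 = 8.2 Hz.
B is below A, so f_B = 693 − 8.2 = 684.8 Hz.
C is below B, so f_C = 684.8 − 5 = 679.8 Hz.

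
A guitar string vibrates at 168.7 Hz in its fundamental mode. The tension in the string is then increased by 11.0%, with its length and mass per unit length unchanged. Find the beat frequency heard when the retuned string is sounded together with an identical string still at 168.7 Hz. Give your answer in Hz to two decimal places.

9.04 Hz

For a string, f ∝ √T, so the new frequency is 168.7·√1.110 = 177.7365 Hz.
f_beat = |177.7365 − 168.7| = 9.04 Hz.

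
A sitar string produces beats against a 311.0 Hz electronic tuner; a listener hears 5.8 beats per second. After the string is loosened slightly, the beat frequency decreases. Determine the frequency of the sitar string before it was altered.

|f − 311.0| = 5.8, so the sitar string was at either 305.2 Hz or 316.8 Hz.
Reducing tension lowers a string's frequency; the adjustment lowers the sitar string's frequency.
The beat rate fell, so the adjustment moved the sitar string toward 311.0 Hz — it must have started above the reference.

316.8 Hz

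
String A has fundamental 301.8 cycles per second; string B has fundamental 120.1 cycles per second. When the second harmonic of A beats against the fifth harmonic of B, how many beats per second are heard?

Second harmonic of the first: 2·301.8 = 603.6 Hz.
Fifth harmonic of the second: 5·120.1 = 600.5 Hz.
f_beat = |603.6 − 600.5| = 3.1 Hz.

3.1 Hz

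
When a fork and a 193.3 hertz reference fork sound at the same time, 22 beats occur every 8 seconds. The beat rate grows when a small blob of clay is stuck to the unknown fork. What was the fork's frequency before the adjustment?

Beat frequency = 22/8 = 2.75 Hz.
|f − 193.3| = 2.75, so the fork was at either 190.55 Hz or 196.05 Hz.
Adding mass to a fork lowers its frequency; the adjustment lowers the fork's frequency.
The beat rate rose, so the adjustment moved the fork further from 193.3 Hz — it was already below the reference.

190.55 Hz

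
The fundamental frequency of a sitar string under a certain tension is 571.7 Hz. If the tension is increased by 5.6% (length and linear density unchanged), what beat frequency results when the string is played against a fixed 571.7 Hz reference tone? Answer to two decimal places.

15.79 Hz

For a string, f ∝ √T, so the new frequency is 571.7·√1.056 = 587.4896 Hz.
f_beat = |587.4896 − 571.7| = 15.79 Hz.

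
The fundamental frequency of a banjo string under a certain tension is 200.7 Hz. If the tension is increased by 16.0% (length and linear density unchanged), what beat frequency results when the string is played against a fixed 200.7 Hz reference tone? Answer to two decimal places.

For a string, f ∝ √T, so the new frequency is 200.7·√1.160 = 216.1605 Hz.
f_beat = |216.1605 − 200.7| = 15.46 Hz.

15.46 Hz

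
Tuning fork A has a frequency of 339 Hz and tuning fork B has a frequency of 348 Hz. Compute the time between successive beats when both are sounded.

f_beat = |339 − 348| = 9 Hz.
Beat period T = 1 / f_beat = 1 / 9 s.

0.111 s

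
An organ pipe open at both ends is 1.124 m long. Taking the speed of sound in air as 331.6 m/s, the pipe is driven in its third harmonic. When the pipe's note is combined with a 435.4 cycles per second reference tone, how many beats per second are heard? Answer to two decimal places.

Open pipe: f_n = n·v/(2L) = 3·331.6/(2·1.124) = 442.5267 Hz.
f_beat = |442.5267 − 435.4| = 7.13 Hz.

7.13 Hz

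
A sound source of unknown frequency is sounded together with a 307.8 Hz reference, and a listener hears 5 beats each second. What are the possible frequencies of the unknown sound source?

|f − 307.8| = 5, so f = 307.8 ± 5.

302.8 Hz or 312.8 Hz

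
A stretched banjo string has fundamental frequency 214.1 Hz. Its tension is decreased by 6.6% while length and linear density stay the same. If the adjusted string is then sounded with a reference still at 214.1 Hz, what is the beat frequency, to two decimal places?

For a string, f ∝ √T, so the new frequency is 214.1·√0.934 = 206.9141 Hz.
f_beat = |206.9141 − 214.1| = 7.19 Hz.

7.19 Hz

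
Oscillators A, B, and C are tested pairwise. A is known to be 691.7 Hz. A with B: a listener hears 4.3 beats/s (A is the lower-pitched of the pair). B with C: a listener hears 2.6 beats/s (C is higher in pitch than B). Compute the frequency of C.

B is above A, so f_B = 691.7 + 4.3 = 696 Hz.
C is above B, so f_C = 696 + 2.6 = 698.6 Hz.

698.6 Hz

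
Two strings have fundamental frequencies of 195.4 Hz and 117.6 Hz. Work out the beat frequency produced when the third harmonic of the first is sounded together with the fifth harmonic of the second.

1.8 Hz

Third harmonic of the first: 3·195.4 = 586.2 Hz.
Fifth harmonic of the second: 5·117.6 = 588.0 Hz.
f_beat = |586.2 − 588.0| = 1.8 Hz.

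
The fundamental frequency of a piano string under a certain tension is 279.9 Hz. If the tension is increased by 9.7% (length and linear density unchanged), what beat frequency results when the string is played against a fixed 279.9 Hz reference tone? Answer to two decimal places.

13.26 Hz

For a string, f ∝ √T, so the new frequency is 279.9·√1.097 = 293.1610 Hz.
f_beat = |293.1610 − 279.9| = 13.26 Hz.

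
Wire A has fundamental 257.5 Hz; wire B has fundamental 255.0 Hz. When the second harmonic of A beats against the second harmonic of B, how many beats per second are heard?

Second harmonic of the first: 2·257.5 = 515.0 Hz.
Second harmonic of the second: 2·255.0 = 510.0 Hz.
f_beat = |515.0 − 510.0| = 5.0 Hz.

5.0 Hz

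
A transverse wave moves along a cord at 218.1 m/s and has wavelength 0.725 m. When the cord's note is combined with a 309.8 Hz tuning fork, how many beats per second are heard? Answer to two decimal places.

Source frequency f = v/λ = 218.1/0.725 = 300.8276 Hz.
f_beat = |300.8276 − 309.8| = 8.97 Hz.

8.97 Hz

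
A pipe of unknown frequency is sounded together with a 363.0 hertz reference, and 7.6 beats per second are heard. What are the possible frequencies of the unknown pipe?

|f − 363.0| = 7.6, so f = 363.0 ± 7.6.

355.4 Hz or 370.6 Hz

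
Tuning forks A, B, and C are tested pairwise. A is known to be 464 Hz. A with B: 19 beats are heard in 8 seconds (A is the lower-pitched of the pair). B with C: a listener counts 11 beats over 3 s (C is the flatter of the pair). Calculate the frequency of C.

462.7083 Hz

A–B: Beat frequency = 19/8 = 2.375 Hz.
B is above A, so f_B = 464 + 2.375 = 466.375 Hz.
B–C: Beat frequency = 11/3 = 3.6667 Hz.
C is below B, so f_C = 466.375 − 3.6667 = 462.7083 Hz.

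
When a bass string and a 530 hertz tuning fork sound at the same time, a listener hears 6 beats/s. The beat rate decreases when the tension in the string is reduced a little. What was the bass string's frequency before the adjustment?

|f − 530| = 6, so the bass string was at either 524 Hz or 536 Hz.
Lower tension means lower frequency; the adjustment lowers the bass string's frequency.
The beat rate fell, so the adjustment moved the bass string toward 530 Hz — it must have started above the reference.

536 Hz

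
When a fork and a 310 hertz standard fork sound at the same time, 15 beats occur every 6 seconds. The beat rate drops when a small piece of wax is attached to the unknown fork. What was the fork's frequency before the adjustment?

312.5 Hz

Beat frequency = 15/6 = 2.5 Hz.
|f − 310| = 2.5, so the fork was at either 307.5 Hz or 312.5 Hz.
Loading a fork with wax lowers its frequency; the adjustment lowers the fork's frequency.
The beat rate fell, so the adjustment moved the fork toward 310 Hz — it must have started above the reference.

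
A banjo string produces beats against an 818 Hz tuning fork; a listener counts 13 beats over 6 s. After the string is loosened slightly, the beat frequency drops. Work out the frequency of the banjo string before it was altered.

Beat frequency = 13/6 = 2.1667 Hz.
|f − 818| = 2.1667, so the banjo string was at either 815.8333 Hz or 820.1667 Hz.
Reducing tension lowers a string's frequency; the adjustment lowers the banjo string's frequency.
The beat rate fell, so the adjustment moved the banjo string toward 818 Hz — it must have started above the reference.

820.1667 Hz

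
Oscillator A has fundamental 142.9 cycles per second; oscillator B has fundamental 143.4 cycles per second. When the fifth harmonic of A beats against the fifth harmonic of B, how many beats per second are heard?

Fifth harmonic of the first: 5·142.9 = 714.5 Hz.
Fifth harmonic of the second: 5·143.4 = 717.0 Hz.
f_beat = |714.5 − 717.0| = 2.5 Hz.

2.5 Hz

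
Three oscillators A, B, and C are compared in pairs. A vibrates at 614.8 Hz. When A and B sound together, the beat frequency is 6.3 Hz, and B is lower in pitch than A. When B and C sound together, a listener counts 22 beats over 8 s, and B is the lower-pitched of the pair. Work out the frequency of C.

611.25 Hz

B is below A, so f_B = 614.8 − 6.3 = 608.5 Hz.
B–C: Beat frequency = 22/8 = 2.75 Hz.
C is above B, so f_C = 608.5 + 2.75 = 611.25 Hz.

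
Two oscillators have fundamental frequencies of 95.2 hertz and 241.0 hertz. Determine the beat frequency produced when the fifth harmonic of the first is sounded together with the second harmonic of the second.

Fifth harmonic of the first: 5·95.2 = 476.0 Hz.
Second harmonic of the second: 2·241.0 = 482.0 Hz.
f_beat = |476.0 − 482.0| = 6.0 Hz.

6.0 Hz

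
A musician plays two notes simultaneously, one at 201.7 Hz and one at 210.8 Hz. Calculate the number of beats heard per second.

9.1 Hz

f_beat = |f₁ − f₂|.
|201.7 − 210.8| = 9.1 Hz.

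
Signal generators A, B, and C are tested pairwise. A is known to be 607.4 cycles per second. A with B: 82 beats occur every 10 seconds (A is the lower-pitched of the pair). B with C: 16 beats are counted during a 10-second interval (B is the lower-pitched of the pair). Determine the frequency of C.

A–B: Beat frequency = 82/10 = 8.2 Hz.
B is above A, so f_B = 607.4 + 8.2 = 615.6 Hz.
B–C: Beat frequency = 16/10 = 1.6 Hz.
C is above B, so f_C = 615.6 + 1.6 = 617.2 Hz.

617.2 Hz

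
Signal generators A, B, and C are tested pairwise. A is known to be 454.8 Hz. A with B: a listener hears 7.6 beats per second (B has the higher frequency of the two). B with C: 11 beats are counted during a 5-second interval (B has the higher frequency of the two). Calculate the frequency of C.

460.2 Hz

B is above A, so f_B = 454.8 + 7.6 = 462.4 Hz.
B–C: Beat frequency = 11/5 = 2.2 Hz.
C is below B, so f_C = 462.4 − 2.2 = 460.2 Hz.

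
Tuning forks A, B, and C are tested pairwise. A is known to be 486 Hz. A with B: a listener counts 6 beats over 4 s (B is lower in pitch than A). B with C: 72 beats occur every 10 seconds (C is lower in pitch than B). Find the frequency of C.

A–B: Beat frequency = 6/4 = 1.5 Hz.
B is below A, so f_B = 486 − 1.5 = 484.5 Hz.
B–C: Beat frequency = 72/10 = 7.2 Hz.
C is below B, so f_C = 484.5 − 7.2 = 477.3 Hz.

477.3 Hz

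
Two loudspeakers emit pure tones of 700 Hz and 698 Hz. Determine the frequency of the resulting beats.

The beat frequency equals the magnitude of the frequency difference.
|700 − 698| = 2 Hz.

2 Hz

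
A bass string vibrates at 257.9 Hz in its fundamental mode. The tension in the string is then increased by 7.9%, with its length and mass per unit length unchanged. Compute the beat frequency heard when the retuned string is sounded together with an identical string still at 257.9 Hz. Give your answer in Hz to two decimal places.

9.99 Hz

For a string, f ∝ √T, so the new frequency is 257.9·√1.079 = 267.8934 Hz.
f_beat = |267.8934 − 257.9| = 9.99 Hz.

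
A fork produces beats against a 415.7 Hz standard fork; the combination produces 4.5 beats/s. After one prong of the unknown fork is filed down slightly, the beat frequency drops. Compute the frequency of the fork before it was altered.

|f − 415.7| = 4.5, so the fork was at either 411.2 Hz or 420.2 Hz.
Filing a prong removes mass and raises the fork's frequency; the adjustment raises the fork's frequency.
The beat rate fell, so the adjustment moved the fork toward 415.7 Hz — it must have started below the reference.

411.2 Hz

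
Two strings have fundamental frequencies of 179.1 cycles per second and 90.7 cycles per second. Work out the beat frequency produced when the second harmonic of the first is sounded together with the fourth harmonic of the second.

Second harmonic of the first: 2·179.1 = 358.2 Hz.
Fourth harmonic of the second: 4·90.7 = 362.8 Hz.
f_beat = |358.2 − 362.8| = 4.6 Hz.

4.6 Hz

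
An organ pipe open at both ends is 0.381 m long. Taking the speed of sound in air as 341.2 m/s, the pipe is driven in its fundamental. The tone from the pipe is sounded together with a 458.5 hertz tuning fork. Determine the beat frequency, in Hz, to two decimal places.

Open pipe: f_n = n·v/(2L) = 1·341.2/(2·0.381) = 447.7690 Hz.
f_beat = |447.7690 − 458.5| = 10.73 Hz.

10.73 Hz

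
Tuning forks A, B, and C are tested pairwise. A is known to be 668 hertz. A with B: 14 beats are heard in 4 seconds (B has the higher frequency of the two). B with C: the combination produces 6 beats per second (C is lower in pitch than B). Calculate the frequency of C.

A–B: Beat frequency = 14/4 = 3.5 Hz.
B is above A, so f_B = 668 + 3.5 = 671.5 Hz.
C is below B, so f_C = 671.5 − 6 = 665.5 Hz.

665.5 Hz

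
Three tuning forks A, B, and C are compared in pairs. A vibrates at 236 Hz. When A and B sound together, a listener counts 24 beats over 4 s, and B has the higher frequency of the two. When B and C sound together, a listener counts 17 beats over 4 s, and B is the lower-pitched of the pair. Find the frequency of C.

246.25 Hz

A–B: Beat frequency = 24/4 = 6 Hz.
B is above A, so f_B = 236 + 6 = 242 Hz.
B–C: Beat frequency = 17/4 = 4.25 Hz.
C is above B, so f_C = 242 + 4.25 = 246.25 Hz.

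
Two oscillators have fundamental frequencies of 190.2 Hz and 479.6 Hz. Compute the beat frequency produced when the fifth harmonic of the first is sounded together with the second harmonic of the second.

8.2 Hz

Fifth harmonic of the first: 5·190.2 = 951.0 Hz.
Second harmonic of the second: 2·479.6 = 959.2 Hz.
f_beat = |951.0 − 959.2| = 8.2 Hz.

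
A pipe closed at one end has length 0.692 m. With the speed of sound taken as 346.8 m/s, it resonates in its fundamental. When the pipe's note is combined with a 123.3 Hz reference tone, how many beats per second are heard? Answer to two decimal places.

Closed pipe (odd harmonics): f_n = n·v/(4L) = 1·346.8/(4·0.692) = 125.2890 Hz.
f_beat = |125.2890 − 123.3| = 1.99 Hz.

1.99 Hz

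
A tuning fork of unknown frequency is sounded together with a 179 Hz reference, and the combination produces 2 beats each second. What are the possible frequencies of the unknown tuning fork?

177 Hz or 181 Hz

|f − 179| = 2, so f = 179 ± 2.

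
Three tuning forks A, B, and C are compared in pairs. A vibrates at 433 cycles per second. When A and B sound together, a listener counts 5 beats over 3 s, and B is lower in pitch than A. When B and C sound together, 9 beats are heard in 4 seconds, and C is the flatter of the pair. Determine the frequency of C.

429.0833 Hz

A–B: Beat frequency = 5/3 = 1.6667 Hz.
B is below A, so f_B = 433 − 1.6667 = 431.3333 Hz.
B–C: Beat frequency = 9/4 = 2.25 Hz.
C is below B, so f_C = 431.3333 − 2.25 = 429.0833 Hz.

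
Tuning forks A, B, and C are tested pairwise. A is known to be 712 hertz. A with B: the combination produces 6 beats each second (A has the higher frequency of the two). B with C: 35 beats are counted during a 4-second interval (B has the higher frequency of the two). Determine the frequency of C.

697.25 Hz

B is below A, so f_B = 712 − 6 = 706 Hz.
B–C: Beat frequency = 35/4 = 8.75 Hz.
C is below B, so f_C = 706 − 8.75 = 697.25 Hz.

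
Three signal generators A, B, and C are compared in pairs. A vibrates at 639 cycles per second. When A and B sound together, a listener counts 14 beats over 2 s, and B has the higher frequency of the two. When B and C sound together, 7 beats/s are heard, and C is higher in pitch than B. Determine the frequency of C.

A–B: Beat frequency = 14/2 = 7 Hz.
B is above A, so f_B = 639 + 7 = 646 Hz.
C is above B, so f_C = 646 + 7 = 653 Hz.

653 Hz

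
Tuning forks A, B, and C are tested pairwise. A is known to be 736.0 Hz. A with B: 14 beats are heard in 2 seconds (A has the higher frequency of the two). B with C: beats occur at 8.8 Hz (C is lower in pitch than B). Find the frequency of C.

720.2 Hz

A–B: Beat frequency = 14/2 = 7 Hz.
B is below A, so f_B = 736.0 − 7 = 729 Hz.
C is below B, so f_C = 729 − 8.8 = 720.2 Hz.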